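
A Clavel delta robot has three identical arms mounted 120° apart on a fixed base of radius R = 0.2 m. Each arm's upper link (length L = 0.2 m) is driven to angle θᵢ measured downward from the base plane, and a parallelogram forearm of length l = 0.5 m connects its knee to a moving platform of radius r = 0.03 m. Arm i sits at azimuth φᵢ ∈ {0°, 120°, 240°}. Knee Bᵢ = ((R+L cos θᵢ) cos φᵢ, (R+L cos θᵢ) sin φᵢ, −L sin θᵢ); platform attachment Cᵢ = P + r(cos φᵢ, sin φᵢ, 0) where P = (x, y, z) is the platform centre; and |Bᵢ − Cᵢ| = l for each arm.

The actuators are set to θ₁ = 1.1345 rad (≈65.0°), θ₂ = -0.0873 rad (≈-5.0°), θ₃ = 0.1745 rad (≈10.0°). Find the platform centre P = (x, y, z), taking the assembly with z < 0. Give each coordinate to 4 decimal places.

arm 1 at φ=0.0°: (R−r)+L cos θ1 = 0.2545;  O1 = (0.2545, 0.0000, -0.1813)
φ2=120.0°: virtual centre (-0.1846, 0.3198, 0.0174), radius l
φ3=240.0°: virtual centre (-0.1835, -0.3178, -0.0347), radius l
eliminate P² terms by subtracting sphere 1 from 2 and 3
[-0.8783 0.6395 0.3974]·P = 0.0390;  [-0.8760 -0.6356 0.2931]·P = 0.0382
Cramer: x(z) = -0.0440+0.3934z;  y(z) = 0.0005-0.0811z
into |P−O₁|² = l²: 1.1614z² + 0.1275z + -0.1280 = 0;  Δ = 0.6109;  z = -0.3914 or 0.2816 → z<0 root = -0.3914
x = -0.1980, y = 0.0323

(-0.1980, 0.0323, -0.3914)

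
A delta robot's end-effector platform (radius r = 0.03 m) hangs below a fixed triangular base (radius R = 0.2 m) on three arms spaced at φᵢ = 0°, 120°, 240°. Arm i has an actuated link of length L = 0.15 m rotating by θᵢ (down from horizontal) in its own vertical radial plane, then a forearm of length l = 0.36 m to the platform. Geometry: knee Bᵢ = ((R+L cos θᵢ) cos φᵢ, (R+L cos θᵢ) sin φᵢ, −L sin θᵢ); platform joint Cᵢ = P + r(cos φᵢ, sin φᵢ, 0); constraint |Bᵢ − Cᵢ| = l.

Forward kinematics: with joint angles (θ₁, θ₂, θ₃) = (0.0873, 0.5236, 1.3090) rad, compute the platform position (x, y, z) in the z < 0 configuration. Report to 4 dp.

φ1=0.0°: virtual centre (0.3194, 0.0000, -0.0131), radius l
φ2=120.0°: virtual centre (-0.1500, 0.2597, -0.0750), radius l
S3 = (0.2088·cos240.0°, 0.2088·sin240.0°, -0.1449) = (-0.1044, -0.1808, -0.1449)
eliminate P² terms by subtracting sphere 1 from 2 and 3
[-0.9388 0.5194 -0.1238]·P = -0.0066;  [-0.8477 -0.3617 -0.2636]·P = -0.0376
Cramer: x(z) = 0.0281-0.2330z;  y(z) = 0.0381-0.1827z
into |P−S₁|² = l²: 1.0877z² + 0.1480z + -0.0431 = 0;  Δ = 0.2095;  z = -0.2785 or 0.1424 → z<0 root = -0.2785
x = 0.0930, y = 0.0889

(0.0930, 0.0889, -0.2785)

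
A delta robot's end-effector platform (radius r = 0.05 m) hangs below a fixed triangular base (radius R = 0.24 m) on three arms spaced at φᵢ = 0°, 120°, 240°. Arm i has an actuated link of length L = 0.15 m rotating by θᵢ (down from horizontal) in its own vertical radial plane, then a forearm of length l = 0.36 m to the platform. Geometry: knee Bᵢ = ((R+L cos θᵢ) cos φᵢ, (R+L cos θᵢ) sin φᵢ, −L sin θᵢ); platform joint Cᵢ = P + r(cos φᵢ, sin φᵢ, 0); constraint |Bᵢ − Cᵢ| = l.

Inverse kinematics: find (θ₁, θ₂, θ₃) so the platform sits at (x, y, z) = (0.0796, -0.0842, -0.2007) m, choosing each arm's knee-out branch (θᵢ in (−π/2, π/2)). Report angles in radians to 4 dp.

φ1=0.0° → target in arm frame (0.0796, -0.0842)
  A cos θ + B sin θ = C:  0.1104·cos θ + -0.2007·sin θ = 0.1585
  θ1 = atan2(B,A) + arccos(C/0.2291) = -0.2611
rotate P by −φ2: (-0.1127, -0.0268, -0.2007)
  e−x'=0.3027;  (l²−L²−(e−x')²−y'²−z²)/2L = -0.0851
  √(A²+B²)=0.3632;  θ2 = -0.5855+1.8074 ≈ 1.2219
arm 3 (φ=240.0°): x'=0.0331, y'=0.1110
  A cos θ + B sin θ = C:  0.1569·cos θ + -0.2007·sin θ = 0.0996
  θ3 = atan2(B,A) + arccos(C/0.2547) = 0.2618

θ₁ = -0.2611, θ₂ = 1.2219, θ₃ = 0.2618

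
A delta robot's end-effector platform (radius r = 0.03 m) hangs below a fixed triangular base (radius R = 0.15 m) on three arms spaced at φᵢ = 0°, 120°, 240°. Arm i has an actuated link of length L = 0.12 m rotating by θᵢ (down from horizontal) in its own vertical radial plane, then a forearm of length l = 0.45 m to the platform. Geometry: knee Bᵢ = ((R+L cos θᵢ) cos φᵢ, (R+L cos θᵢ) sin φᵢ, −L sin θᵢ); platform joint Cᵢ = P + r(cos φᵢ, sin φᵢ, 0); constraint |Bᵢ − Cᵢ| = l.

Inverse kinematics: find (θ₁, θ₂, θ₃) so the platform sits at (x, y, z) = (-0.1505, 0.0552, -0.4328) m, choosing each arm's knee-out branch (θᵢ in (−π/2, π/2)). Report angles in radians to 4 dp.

θ₁ = 1.2220, θ₂ = 0.0872, θ₃ = 0.5239

φ1=0.0° → target in arm frame (-0.1505, 0.0552)
  A cos θ + B sin θ = C:  0.2705·cos θ + -0.4328·sin θ = -0.3143
  θ1 = atan2(B,A) + arccos(C/0.5104) = 1.2220
rotate P by −φ2: (0.1231, 0.1027, -0.4328)
  e−x'=-0.0031;  (l²−L²−(e−x')²−y'²−z²)/2L = -0.0408
  √(A²+B²)=0.4328;  θ2 = -1.5779+1.6651 ≈ 0.0872
φ3=240.0° → target in arm frame (0.0274, -0.1579)
  A=0.0926, B=-0.4328, C=(l²−L²−A²−y'²−z²)/(2L)=-0.1364
  θ3 = atan2(B,A) + arccos(C/0.4426) = 0.5239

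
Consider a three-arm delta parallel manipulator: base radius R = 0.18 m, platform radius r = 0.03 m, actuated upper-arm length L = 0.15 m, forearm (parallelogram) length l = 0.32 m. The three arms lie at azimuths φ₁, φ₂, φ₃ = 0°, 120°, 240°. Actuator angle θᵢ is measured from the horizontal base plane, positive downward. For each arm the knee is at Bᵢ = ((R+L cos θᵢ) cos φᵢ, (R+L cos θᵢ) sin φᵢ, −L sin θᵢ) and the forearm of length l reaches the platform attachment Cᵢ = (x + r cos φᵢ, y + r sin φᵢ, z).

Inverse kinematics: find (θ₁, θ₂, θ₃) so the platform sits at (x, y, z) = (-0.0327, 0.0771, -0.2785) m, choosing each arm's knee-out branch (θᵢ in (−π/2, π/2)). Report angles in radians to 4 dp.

arm 1 (φ=0.0°): x'=-0.0327, y'=0.0771
  A=0.1827, B=-0.2785, C=(l²−L²−A²−y'²−z²)/(2L)=-0.1233
  √(A²+B²)=0.3331;  θ1 = -0.9902+1.9500 ≈ 0.9598
arm 2 (φ=120.0°): x'=0.0831, y'=-0.0102
  e−x'=0.0669;  (l²−L²−(e−x')²−y'²−z²)/2L = -0.0075
  γ=atan2(-0.2785,0.0669)=-1.3351;  ψ=arccos(-0.0261)=1.5969;  θ2=γ+ψ≈0.2617
rotate P by −φ3: (-0.0504, -0.0669, -0.2785)
  A cos θ + B sin θ = C:  0.2004·cos θ + -0.2785·sin θ = -0.1410
  γ=atan2(-0.2785,0.2004)=-0.9470;  ψ=arccos(-0.4110)=1.9943;  θ3=γ+ψ≈1.0473

θ₁ = 0.9598, θ₂ = 0.2617, θ₃ = 1.0473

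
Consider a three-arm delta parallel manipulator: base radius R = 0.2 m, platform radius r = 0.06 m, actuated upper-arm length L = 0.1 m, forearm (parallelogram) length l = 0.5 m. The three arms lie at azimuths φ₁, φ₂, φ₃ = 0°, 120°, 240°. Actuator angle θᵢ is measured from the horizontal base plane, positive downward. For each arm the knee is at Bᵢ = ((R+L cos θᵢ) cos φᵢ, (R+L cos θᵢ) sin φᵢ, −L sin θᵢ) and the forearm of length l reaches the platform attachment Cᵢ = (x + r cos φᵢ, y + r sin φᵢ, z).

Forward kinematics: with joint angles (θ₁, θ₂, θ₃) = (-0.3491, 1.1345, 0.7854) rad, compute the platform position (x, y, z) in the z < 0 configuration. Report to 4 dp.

arm 1 at φ=0.0°: e+L cos θ1 = 0.2340;  centre 1 = (0.2340, 0.0000, 0.0342)
φ2=120.0°: virtual centre (-0.0911, 0.1578, -0.0906), radius l
arm 3 at φ=240.0°: e+L cos θ3 = 0.2107;  centre 3 = (-0.1054, -0.1825, -0.0707)
|centre ₂|²−|centre ₁|² = -0.0145;  |centre ₃|²−|centre ₁|² = -0.0065
[-0.6502 0.3157 -0.2497]·P = -0.0145;  [-0.6786 -0.3650 -0.2098]·P = -0.0065
det = 0.4515;  x = 0.0163+-0.3485z,  y = -0.0124+0.0731z
quadratic in z: (1.1268)z²+(0.0815)z+(-0.2013)=0, √Δ=0.9560 → z ∈ {-0.4604, 0.3880}; z = -0.4604 (taking z<0)
x = 0.1767, y = -0.0460

(0.1767, -0.0460, -0.4604)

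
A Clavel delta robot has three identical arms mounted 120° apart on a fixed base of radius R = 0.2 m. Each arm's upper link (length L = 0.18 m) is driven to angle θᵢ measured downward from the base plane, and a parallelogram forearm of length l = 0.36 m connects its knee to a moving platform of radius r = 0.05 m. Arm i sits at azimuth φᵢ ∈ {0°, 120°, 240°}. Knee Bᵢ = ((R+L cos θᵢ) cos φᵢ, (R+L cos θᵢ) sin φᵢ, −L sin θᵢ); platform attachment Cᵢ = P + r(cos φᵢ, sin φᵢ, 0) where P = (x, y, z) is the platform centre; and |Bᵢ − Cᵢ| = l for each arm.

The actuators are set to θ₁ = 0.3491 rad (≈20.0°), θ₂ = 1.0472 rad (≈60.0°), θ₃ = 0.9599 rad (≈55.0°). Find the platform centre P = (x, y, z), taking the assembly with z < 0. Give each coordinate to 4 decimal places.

arm 1 at φ=0.0°: ρ1 = 0.3191;  S1 = (0.3191, 0.0000, -0.0616)
φ2=120.0°: virtual centre (-0.1200, 0.2078, -0.1559), radius l
φ3=240.0°: virtual centre (-0.1266, -0.2193, -0.1474), radius l
eliminate P² terms by subtracting sphere 1 from 2 and 3
plane₁₂: -0.8783x+0.4157y+-0.1886z = -0.0237
det = 0.7559;  x = 0.0247+-0.2039z,  y = -0.0050+0.0229z
sphere 1 gives Az²+Bz+C=0 with A=1.0421, B=0.2430, C=-0.0391;  B²−4AC=0.2219;  roots -0.3426, 0.1094;  negative root z = -0.3426
x = 0.0945, y = -0.0129

(0.0945, -0.0129, -0.3426)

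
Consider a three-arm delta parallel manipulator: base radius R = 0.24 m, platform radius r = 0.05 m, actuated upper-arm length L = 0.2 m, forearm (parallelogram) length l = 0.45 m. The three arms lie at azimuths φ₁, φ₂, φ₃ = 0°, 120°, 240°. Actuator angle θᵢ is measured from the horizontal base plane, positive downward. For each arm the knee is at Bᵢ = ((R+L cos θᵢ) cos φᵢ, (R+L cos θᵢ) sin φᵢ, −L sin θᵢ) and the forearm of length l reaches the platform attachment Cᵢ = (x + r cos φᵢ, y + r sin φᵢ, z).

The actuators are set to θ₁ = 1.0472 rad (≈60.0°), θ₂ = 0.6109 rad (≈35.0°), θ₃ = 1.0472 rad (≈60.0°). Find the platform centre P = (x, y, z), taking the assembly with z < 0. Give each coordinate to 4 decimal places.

arm 1 at φ=0.0°: e+L cos θ1 = 0.2900;  S1 = (0.2900, 0.0000, -0.1732)
arm 2 at φ=120.0°: e+L cos θ2 = 0.3538;  S2 = (-0.1769, 0.3064, -0.1147)
φ3=240.0°: virtual centre (-0.1450, -0.2511, -0.1732), radius l
subtract pairs → two planes through P
[-0.9338 0.6128 0.1170]·P = 0.0243;  [-0.8700 -0.5023 0.0000]·P = 0.0000
det = 1.0022;  x = -0.0122+0.0586z,  y = 0.0211+-0.1015z
quadratic in z: (1.0137)z²+(0.3067)z+(-0.0808)=0, √Δ=0.6493 → z ∈ {-0.4715, 0.1690}; z = -0.4715 (taking z<0)
x = -0.0398, y = 0.0689

(-0.0398, 0.0689, -0.4715)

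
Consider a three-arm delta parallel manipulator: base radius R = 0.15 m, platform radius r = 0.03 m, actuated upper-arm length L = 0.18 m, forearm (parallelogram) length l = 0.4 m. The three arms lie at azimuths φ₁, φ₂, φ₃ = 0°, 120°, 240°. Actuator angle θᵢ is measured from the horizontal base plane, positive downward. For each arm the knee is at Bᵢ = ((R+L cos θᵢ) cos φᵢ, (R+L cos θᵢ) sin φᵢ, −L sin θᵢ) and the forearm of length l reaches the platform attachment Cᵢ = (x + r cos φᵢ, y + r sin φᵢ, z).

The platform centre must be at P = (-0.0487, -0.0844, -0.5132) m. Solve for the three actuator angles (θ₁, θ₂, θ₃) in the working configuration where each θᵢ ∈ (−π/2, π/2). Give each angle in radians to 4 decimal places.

θ₁ = 1.3958, θ₂ = 1.3959, θ₃ = 0.8725

rotate P by −φ1: (-0.0487, -0.0844, -0.5132)
  e−x'=0.1687;  (l²−L²−(e−x')²−y'²−z²)/2L = -0.4760
  θ1 = atan2(B,A) + arccos(C/0.5402) = 1.3958
φ2=120.0° → target in arm frame (-0.0487, 0.0844)
  A=0.1687, B=-0.5132, C=(l²−L²−A²−y'²−z²)/(2L)=-0.4760
  √(A²+B²)=0.5402;  θ2 = -1.2531+2.6491 ≈ 1.3959
φ3=240.0° → target in arm frame (0.0974, 0.0000)
  e−x'=0.0226;  (l²−L²−(e−x')²−y'²−z²)/2L = -0.3786
  γ=atan2(-0.5132,0.0226)=-1.5269;  ψ=arccos(-0.7369)=2.3993;  θ3=γ+ψ≈0.8725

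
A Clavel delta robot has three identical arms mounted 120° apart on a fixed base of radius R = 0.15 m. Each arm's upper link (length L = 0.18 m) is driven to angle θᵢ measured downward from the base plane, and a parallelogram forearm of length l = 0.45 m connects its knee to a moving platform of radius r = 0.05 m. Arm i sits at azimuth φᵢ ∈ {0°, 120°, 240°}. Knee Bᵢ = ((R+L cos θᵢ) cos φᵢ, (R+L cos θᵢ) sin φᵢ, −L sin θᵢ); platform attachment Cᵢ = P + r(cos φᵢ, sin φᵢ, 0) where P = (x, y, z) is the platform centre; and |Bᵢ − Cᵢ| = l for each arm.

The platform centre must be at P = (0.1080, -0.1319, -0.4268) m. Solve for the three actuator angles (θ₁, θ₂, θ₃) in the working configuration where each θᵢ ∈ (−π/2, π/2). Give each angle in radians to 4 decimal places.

arm 1 (φ=0.0°): x'=0.1080, y'=-0.1319
  e−x'=-0.0080;  (l²−L²−(e−x')²−y'²−z²)/2L = -0.0820
  √(A²+B²)=0.4269;  θ1 = -1.5895+1.7641 ≈ 0.1746
arm 2 (φ=120.0°): x'=-0.1682, y'=-0.0276
  A=0.2682, B=-0.4268, C=(l²−L²−A²−y'²−z²)/(2L)=-0.2355
  γ=atan2(-0.4268,0.2682)=-1.0097;  ψ=arccos(-0.4671)=2.0568;  θ2=γ+ψ≈1.0471
φ3=240.0° → target in arm frame (0.0602, 0.1595)
  e−x'=0.0398;  (l²−L²−(e−x')²−y'²−z²)/2L = -0.1085
  γ=atan2(-0.4268,0.0398)=-1.4779;  ψ=arccos(-0.2532)=1.8268;  θ3=γ+ψ≈0.3489

θ₁ = 0.1746, θ₂ = 1.0471, θ₃ = 0.3489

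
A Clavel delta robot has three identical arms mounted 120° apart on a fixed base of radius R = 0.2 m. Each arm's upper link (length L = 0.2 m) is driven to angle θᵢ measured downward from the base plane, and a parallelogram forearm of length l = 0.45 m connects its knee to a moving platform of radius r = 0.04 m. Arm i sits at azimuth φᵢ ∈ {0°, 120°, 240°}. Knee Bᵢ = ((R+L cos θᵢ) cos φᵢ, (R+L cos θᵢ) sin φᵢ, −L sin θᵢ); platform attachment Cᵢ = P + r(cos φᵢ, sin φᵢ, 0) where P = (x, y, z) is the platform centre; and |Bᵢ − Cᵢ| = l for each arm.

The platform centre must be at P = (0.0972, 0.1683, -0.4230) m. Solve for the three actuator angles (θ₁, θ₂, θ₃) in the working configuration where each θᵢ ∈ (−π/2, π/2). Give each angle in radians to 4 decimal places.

θ₁ = 0.4361, θ₂ = 0.4363, θ₃ = 1.3961

rotate P by −φ1: (0.0972, 0.1683, -0.4230)
  A=0.0628, B=-0.4230, C=(l²−L²−A²−y'²−z²)/(2L)=-0.1217
  γ=atan2(-0.4230,0.0628)=-1.4234;  ψ=arccos(-0.2847)=1.8595;  θ1=γ+ψ≈0.4361
rotate P by −φ2: (0.0972, -0.1683, -0.4230)
  A=0.0628, B=-0.4230, C=(l²−L²−A²−y'²−z²)/(2L)=-0.1218
  θ2 = atan2(B,A) + arccos(C/0.4276) = 0.4363
φ3=240.0° → target in arm frame (-0.1944, 0.0000)
  e−x'=0.3544;  (l²−L²−(e−x')²−y'²−z²)/2L = -0.3550
  √(A²+B²)=0.5518;  θ3 = -0.8735+2.2696 ≈ 1.3961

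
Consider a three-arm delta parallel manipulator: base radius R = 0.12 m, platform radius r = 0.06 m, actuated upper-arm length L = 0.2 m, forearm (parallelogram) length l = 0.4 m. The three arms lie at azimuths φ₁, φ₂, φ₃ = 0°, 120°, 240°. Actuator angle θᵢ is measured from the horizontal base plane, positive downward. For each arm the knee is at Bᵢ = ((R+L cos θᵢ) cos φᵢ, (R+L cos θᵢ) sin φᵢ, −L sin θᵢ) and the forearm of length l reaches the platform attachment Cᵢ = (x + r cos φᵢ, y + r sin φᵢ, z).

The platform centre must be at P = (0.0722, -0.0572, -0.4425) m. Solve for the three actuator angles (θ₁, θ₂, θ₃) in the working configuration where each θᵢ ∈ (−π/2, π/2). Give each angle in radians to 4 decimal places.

θ₁ = 0.4363, θ₂ = 0.8728, θ₃ = 0.6109

rotate P by −φ1: (0.0722, -0.0572, -0.4425)
  e−x'=-0.0122;  (l²−L²−(e−x')²−y'²−z²)/2L = -0.1981
  θ1 = atan2(B,A) + arccos(C/0.4427) = 0.4363
arm 2 (φ=120.0°): x'=-0.0856, y'=-0.0339
  A cos θ + B sin θ = C:  0.1456·cos θ + -0.4425·sin θ = -0.2454
  √(A²+B²)=0.4659;  θ2 = -1.2528+2.1256 ≈ 0.8728
arm 3 (φ=240.0°): x'=0.0134, y'=0.0911
  e−x'=0.0466;  (l²−L²−(e−x')²−y'²−z²)/2L = -0.2157
  √(A²+B²)=0.4449;  θ3 = -1.4660+2.0769 ≈ 0.6109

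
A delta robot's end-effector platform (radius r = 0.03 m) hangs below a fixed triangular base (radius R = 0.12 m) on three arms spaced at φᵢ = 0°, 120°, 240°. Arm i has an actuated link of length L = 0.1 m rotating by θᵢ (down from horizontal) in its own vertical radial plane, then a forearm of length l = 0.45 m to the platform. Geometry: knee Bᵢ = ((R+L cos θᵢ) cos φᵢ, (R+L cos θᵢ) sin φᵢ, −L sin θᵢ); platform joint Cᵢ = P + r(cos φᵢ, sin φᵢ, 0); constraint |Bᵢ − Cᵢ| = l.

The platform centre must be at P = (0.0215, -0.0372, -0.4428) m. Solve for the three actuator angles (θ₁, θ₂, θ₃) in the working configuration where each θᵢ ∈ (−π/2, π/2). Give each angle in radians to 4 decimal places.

θ₁ = 0.2614, θ₂ = 0.5236, θ₃ = 0.2615

φ1=0.0° → target in arm frame (0.0215, -0.0372)
  A=0.0685, B=-0.4428, C=(l²−L²−A²−y'²−z²)/(2L)=-0.0482
  γ=atan2(-0.4428,0.0685)=-1.4173;  ψ=arccos(-0.1077)=1.6787;  θ1=γ+ψ≈0.2614
arm 2 (φ=120.0°): x'=-0.0430, y'=0.0000
  A=0.1330, B=-0.4428, C=(l²−L²−A²−y'²−z²)/(2L)=-0.1063
  γ=atan2(-0.4428,0.1330)=-1.2791;  ψ=arccos(-0.2298)=1.8027;  θ2=γ+ψ≈0.5236
rotate P by −φ3: (0.0215, 0.0372, -0.4428)
  e−x'=0.0685;  (l²−L²−(e−x')²−y'²−z²)/2L = -0.0483
  θ3 = atan2(B,A) + arccos(C/0.4481) = 0.2615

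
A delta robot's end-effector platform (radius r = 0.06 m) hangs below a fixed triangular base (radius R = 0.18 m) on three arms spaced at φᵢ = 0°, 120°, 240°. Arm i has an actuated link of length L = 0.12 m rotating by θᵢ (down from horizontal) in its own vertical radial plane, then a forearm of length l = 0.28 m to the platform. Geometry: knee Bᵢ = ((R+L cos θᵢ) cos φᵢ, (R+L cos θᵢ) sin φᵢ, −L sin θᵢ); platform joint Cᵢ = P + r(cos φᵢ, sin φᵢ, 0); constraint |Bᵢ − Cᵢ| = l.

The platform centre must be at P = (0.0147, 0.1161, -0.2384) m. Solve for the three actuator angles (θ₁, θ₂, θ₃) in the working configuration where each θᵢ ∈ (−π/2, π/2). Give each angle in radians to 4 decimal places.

θ₁ = 0.6979, θ₂ = 0.0870, θ₃ = 1.3959

φ1=0.0° → target in arm frame (0.0147, 0.1161)
  e−x'=0.1053;  (l²−L²−(e−x')²−y'²−z²)/2L = -0.0725
  θ1 = atan2(B,A) + arccos(C/0.2606) = 0.6979
rotate P by −φ2: (0.0932, -0.0708, -0.2384)
  A=0.0268, B=-0.2384, C=(l²−L²−A²−y'²−z²)/(2L)=0.0060
  θ2 = atan2(B,A) + arccos(C/0.2399) = 0.0870
φ3=240.0° → target in arm frame (-0.1079, -0.0453)
  e−x'=0.2279;  (l²−L²−(e−x')²−y'²−z²)/2L = -0.1951
  γ=atan2(-0.2384,0.2279)=-0.8079;  ψ=arccos(-0.5916)=2.2038;  θ3=γ+ψ≈1.3959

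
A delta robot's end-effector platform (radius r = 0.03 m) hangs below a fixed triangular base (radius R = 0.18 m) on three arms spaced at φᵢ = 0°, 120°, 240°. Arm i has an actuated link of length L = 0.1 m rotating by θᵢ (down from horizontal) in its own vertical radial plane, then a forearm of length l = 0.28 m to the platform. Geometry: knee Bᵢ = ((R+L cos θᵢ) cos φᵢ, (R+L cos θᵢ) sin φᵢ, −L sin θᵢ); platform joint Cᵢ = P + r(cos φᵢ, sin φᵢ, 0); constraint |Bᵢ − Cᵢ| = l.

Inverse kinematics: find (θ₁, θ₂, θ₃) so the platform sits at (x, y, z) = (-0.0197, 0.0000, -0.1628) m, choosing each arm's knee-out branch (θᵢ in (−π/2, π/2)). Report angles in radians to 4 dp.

θ₁ = 0.5239, θ₂ = 0.1742, θ₃ = 0.1742

rotate P by −φ1: (-0.0197, 0.0000, -0.1628)
  e−x'=0.1697;  (l²−L²−(e−x')²−y'²−z²)/2L = 0.0655
  √(A²+B²)=0.2352;  θ1 = -0.7646+1.2886 ≈ 0.5239
arm 2 (φ=120.0°): x'=0.0098, y'=0.0171
  e−x'=0.1401;  (l²−L²−(e−x')²−y'²−z²)/2L = 0.1098
  √(A²+B²)=0.2148;  θ2 = -0.8600+1.0342 ≈ 0.1742
rotate P by −φ3: (0.0099, -0.0171, -0.1628)
  A=0.1401, B=-0.1628, C=(l²−L²−A²−y'²−z²)/(2L)=0.1098
  γ=atan2(-0.1628,0.1401)=-0.8600;  ψ=arccos(0.5112)=1.0342;  θ3=γ+ψ≈0.1742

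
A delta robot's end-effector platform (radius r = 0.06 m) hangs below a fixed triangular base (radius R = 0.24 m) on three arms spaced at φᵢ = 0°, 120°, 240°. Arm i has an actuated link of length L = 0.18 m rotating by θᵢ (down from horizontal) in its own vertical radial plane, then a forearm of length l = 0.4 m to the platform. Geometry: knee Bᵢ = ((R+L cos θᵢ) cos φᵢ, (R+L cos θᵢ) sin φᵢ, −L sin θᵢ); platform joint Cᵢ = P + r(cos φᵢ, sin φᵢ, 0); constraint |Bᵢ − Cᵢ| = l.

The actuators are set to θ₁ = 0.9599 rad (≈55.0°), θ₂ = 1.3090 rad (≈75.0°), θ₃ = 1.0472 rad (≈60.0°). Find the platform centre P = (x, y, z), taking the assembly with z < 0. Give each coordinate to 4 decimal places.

S1 = (0.2832·cos0.0°, 0.2832·sin0.0°, -0.1474) = (0.2832, 0.0000, -0.1474)
S2 = (0.2266·cos120.0°, 0.2266·sin120.0°, -0.1739) = (-0.1133, 0.1962, -0.1739)
φ3=240.0°: virtual centre (-0.1350, -0.2338, -0.1559), radius l
eliminate P² terms by subtracting sphere 1 from 2 and 3
[-0.7931 0.3925 -0.0528]·P = -0.0204;  [-0.8365 -0.4677 -0.0169]·P = -0.0048
det = 0.6992;  x = 0.0163+-0.0448z,  y = -0.0190+0.0441z
into |P−S₁|² = l²: 1.0040z² + 0.3171z + -0.0666 = 0;  Δ = 0.3682;  z = -0.4602 or 0.1443 → z<0 root = -0.4602
x = 0.0369, y = -0.0393

(0.0369, -0.0393, -0.4602)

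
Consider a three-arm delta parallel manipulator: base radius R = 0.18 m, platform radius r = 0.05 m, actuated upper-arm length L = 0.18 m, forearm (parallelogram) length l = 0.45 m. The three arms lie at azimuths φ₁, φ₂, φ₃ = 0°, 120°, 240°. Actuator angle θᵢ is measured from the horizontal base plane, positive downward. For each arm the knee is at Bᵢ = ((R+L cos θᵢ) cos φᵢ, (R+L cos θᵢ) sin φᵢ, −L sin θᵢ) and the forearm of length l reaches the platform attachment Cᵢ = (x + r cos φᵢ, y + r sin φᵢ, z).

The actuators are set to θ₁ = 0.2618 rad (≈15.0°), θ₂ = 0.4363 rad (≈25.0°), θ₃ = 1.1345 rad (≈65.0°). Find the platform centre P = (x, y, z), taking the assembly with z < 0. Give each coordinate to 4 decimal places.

φ1=0.0°: virtual centre (0.3039, 0.0000, -0.0466), radius l
O2 = (0.2931·cos120.0°, 0.2931·sin120.0°, -0.0761) = (-0.1466, 0.2539, -0.0761)
O3 = (0.2061·cos240.0°, 0.2061·sin240.0°, -0.1631) = (-0.1030, -0.1785, -0.1631)
eliminate P² terms by subtracting sphere 1 from 2 and 3
linear system: -0.9009x+0.5077y = -0.0028−-0.0590z; -0.8138x+-0.3569y = -0.0254−-0.2331z
Cramer: x(z) = 0.0189-0.1897z;  y(z) = 0.0281-0.2205z
quadratic in z: (1.0846)z²+(0.1889)z+(-0.1184)=0, √Δ=0.7410 → z ∈ {-0.4287, 0.2545}; z = -0.4287 (taking z<0)
x = 0.1003, y = 0.1226

(0.1003, 0.1226, -0.4287)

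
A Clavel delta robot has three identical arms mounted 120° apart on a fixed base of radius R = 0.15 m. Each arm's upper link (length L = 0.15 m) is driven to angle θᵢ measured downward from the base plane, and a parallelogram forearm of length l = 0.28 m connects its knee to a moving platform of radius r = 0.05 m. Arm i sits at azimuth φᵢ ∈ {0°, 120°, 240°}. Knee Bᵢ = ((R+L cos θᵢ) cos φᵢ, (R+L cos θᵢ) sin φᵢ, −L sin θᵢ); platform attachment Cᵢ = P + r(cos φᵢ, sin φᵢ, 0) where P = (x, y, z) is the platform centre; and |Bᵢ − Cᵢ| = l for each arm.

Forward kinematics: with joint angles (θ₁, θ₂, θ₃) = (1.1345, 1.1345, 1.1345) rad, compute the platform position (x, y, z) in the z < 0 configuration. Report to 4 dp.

O1 = (0.1634·cos0.0°, 0.1634·sin0.0°, -0.1359) = (0.1634, 0.0000, -0.1359)
arm 2 at φ=120.0°: ρ2 = 0.1634;  O2 = (-0.0817, 0.1415, -0.1359)
φ3=240.0°: virtual centre (-0.0817, -0.1415, -0.1359), radius l
|O₂|²−|O₁|² = 0.0000;  |O₃|²−|O₁|² = 0.0000
linear system: -0.4902x+0.2830y = 0.0000−0.0000z; -0.4902x+-0.2830y = 0.0000−0.0000z
det = 0.2774;  x = 0.0000+0.0000z,  y = 0.0000+0.0000z
sphere 1 gives Az²+Bz+C=0 with A=1.0000, B=0.2719, C=-0.0332;  B²−4AC=0.2068;  roots -0.3633, 0.0914;  negative root z = -0.3633
x = 0.0000, y = 0.0000

(0.0000, 0.0000, -0.3633)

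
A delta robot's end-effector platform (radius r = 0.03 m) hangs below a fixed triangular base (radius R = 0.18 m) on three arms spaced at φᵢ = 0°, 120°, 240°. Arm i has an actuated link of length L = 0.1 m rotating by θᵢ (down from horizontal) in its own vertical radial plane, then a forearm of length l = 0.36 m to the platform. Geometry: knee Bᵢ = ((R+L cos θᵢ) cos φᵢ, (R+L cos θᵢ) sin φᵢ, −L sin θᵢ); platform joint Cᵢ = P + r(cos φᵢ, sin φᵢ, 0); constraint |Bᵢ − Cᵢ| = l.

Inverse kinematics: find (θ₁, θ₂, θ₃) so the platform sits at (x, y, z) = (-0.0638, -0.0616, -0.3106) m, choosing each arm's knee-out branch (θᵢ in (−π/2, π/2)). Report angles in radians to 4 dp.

θ₁ = 0.9602, θ₂ = 0.6983, θ₃ = -0.0876

rotate P by −φ1: (-0.0638, -0.0616, -0.3106)
  A=0.2138, B=-0.3106, C=(l²−L²−A²−y'²−z²)/(2L)=-0.1319
  γ=atan2(-0.3106,0.2138)=-0.9679;  ψ=arccos(-0.3498)=1.9281;  θ1=γ+ψ≈0.9602
rotate P by −φ2: (-0.0214, 0.0861, -0.3106)
  A=0.1714, B=-0.3106, C=(l²−L²−A²−y'²−z²)/(2L)=-0.0684
  γ=atan2(-0.3106,0.1714)=-1.0664;  ψ=arccos(-0.1927)=1.7647;  θ2=γ+ψ≈0.6983
arm 3 (φ=240.0°): x'=0.0852, y'=-0.0245
  A=0.0648, B=-0.3106, C=(l²−L²−A²−y'²−z²)/(2L)=0.0917
  γ=atan2(-0.3106,0.0648)=-1.3653;  ψ=arccos(0.2890)=1.2776;  θ3=γ+ψ≈-0.0876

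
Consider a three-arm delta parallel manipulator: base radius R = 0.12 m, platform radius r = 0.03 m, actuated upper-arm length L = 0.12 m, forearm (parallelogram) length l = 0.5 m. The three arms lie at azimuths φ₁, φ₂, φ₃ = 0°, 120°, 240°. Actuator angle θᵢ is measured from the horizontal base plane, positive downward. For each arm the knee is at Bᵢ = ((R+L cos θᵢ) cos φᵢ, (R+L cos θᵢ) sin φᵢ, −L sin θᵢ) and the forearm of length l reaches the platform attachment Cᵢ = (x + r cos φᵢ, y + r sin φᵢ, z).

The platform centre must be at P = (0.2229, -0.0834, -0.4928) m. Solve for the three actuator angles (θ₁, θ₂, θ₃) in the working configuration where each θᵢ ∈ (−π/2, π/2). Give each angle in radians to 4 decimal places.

arm 1 (φ=0.0°): x'=0.2229, y'=-0.0834
  A=-0.1329, B=-0.4928, C=(l²−L²−A²−y'²−z²)/(2L)=-0.1328
  θ1 = atan2(B,A) + arccos(C/0.5104) = -0.0002
rotate P by −φ2: (-0.1837, -0.1513, -0.4928)
  A=0.2737, B=-0.4928, C=(l²−L²−A²−y'²−z²)/(2L)=-0.4377
  √(A²+B²)=0.5637;  θ2 = -1.0639+2.4599 ≈ 1.3961
φ3=240.0° → target in arm frame (-0.0392, 0.2347)
  e−x'=0.1292;  (l²−L²−(e−x')²−y'²−z²)/2L = -0.3294
  √(A²+B²)=0.5095;  θ3 = -1.3143+2.2738 ≈ 0.9595

θ₁ = -0.0002, θ₂ = 1.3961, θ₃ = 0.9595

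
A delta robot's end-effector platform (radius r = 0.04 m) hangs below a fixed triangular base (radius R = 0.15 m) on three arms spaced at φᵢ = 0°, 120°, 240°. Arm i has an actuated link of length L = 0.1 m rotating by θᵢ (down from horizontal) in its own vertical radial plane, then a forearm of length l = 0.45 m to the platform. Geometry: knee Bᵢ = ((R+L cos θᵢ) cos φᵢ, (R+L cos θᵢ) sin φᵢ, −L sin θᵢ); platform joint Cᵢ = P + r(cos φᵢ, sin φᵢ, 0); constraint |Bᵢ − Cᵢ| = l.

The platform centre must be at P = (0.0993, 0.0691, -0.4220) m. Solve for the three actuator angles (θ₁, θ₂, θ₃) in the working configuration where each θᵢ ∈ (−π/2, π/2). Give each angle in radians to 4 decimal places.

φ1=0.0° → target in arm frame (0.0993, 0.0691)
  A=0.0107, B=-0.4220, C=(l²−L²−A²−y'²−z²)/(2L)=0.0476
  θ1 = atan2(B,A) + arccos(C/0.4221) = -0.0877
arm 2 (φ=120.0°): x'=0.0102, y'=-0.1205
  A=0.0998, B=-0.4220, C=(l²−L²−A²−y'²−z²)/(2L)=-0.0504
  γ=atan2(-0.4220,0.0998)=-1.3386;  ψ=arccos(-0.1162)=1.6872;  θ2=γ+ψ≈0.3487
rotate P by −φ3: (-0.1095, 0.0514, -0.4220)
  e−x'=0.2195;  (l²−L²−(e−x')²−y'²−z²)/2L = -0.1820
  √(A²+B²)=0.4757;  θ3 = -1.0912+1.9635 ≈ 0.8723

θ₁ = -0.0877, θ₂ = 0.3487, θ₃ = 0.8723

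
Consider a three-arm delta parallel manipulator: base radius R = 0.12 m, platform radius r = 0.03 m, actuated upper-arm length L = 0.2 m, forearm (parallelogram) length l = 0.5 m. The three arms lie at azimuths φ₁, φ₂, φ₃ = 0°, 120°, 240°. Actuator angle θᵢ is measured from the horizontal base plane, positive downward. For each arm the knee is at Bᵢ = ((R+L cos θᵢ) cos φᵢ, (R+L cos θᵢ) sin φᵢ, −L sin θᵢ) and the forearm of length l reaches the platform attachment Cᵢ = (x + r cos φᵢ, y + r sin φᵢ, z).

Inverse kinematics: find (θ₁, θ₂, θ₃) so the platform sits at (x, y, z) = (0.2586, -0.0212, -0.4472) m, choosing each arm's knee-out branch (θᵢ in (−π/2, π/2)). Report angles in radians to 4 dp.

θ₁ = -0.2617, θ₂ = 0.9599, θ₃ = 0.8728

arm 1 (φ=0.0°): x'=0.2586, y'=-0.0212
  e−x'=-0.1686;  (l²−L²−(e−x')²−y'²−z²)/2L = -0.0472
  γ=atan2(-0.4472,-0.1686)=-1.9313;  ψ=arccos(-0.0987)=1.6696;  θ1=γ+ψ≈-0.2617
φ2=120.0° → target in arm frame (-0.1477, -0.2134)
  A=0.2377, B=-0.4472, C=(l²−L²−A²−y'²−z²)/(2L)=-0.2300
  θ2 = atan2(B,A) + arccos(C/0.5064) = 0.9599
rotate P by −φ3: (-0.1109, 0.2346, -0.4472)
  A=0.2009, B=-0.4472, C=(l²−L²−A²−y'²−z²)/(2L)=-0.2135
  θ3 = atan2(B,A) + arccos(C/0.4903) = 0.8728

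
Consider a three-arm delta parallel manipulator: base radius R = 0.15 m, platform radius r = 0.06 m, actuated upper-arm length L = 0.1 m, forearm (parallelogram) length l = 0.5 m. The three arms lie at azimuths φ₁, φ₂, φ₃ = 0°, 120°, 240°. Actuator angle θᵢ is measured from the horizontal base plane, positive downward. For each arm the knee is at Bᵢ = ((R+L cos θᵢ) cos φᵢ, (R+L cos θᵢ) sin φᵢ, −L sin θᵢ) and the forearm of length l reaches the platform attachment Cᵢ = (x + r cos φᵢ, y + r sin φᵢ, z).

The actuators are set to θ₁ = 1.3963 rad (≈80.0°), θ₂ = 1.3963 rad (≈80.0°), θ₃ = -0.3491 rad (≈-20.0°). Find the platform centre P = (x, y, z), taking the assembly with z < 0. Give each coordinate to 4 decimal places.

φ1=0.0°: virtual centre (0.1074, 0.0000, -0.0985), radius l
arm 2 at φ=120.0°: (R−r)+L cos θ2 = 0.1074;  centre 2 = (-0.0537, 0.0930, -0.0985)
centre 3 = (0.1840·cos240.0°, 0.1840·sin240.0°, 0.0342) = (-0.0920, -0.1593, 0.0342)
eliminate P² terms by subtracting sphere 1 from 2 and 3
linear system: -0.3221x+0.1860y = 0.0000−0.0000z; -0.3987x+-0.3186y = 0.0138−0.2654z
det = 0.1768;  x = -0.0145+0.2792z,  y = -0.0251+0.4835z
quadratic in z: (1.3117)z²+(0.1046)z+(-0.2248)=0, √Δ=1.0911 → z ∈ {-0.4558, 0.3760}; z = -0.4558 (taking z<0)
x = -0.1417, y = -0.2455

(-0.1417, -0.2455, -0.4558)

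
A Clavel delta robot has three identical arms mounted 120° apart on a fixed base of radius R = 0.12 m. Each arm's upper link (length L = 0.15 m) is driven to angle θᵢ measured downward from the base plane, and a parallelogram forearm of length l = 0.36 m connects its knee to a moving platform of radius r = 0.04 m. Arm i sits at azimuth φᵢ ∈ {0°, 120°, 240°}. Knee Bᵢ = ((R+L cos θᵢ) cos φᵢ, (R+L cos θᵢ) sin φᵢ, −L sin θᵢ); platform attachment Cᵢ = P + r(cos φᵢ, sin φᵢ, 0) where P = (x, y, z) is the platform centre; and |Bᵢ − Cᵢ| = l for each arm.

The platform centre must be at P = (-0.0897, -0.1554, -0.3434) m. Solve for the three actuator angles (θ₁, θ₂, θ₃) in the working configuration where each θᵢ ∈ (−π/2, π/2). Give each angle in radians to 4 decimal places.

θ₁ = 1.0473, θ₂ = 1.0474, θ₃ = -0.0875

arm 1 (φ=0.0°): x'=-0.0897, y'=-0.1554
  e−x'=0.1697;  (l²−L²−(e−x')²−y'²−z²)/2L = -0.2126
  θ1 = atan2(B,A) + arccos(C/0.3830) = 1.0473
rotate P by −φ2: (-0.0897, 0.1554, -0.3434)
  A cos θ + B sin θ = C:  0.1697·cos θ + -0.3434·sin θ = -0.2126
  θ2 = atan2(B,A) + arccos(C/0.3831) = 1.0474
φ3=240.0° → target in arm frame (0.1794, 0.0000)
  e−x'=-0.0994;  (l²−L²−(e−x')²−y'²−z²)/2L = -0.0690
  √(A²+B²)=0.3575;  θ3 = -1.8526+1.7651 ≈ -0.0875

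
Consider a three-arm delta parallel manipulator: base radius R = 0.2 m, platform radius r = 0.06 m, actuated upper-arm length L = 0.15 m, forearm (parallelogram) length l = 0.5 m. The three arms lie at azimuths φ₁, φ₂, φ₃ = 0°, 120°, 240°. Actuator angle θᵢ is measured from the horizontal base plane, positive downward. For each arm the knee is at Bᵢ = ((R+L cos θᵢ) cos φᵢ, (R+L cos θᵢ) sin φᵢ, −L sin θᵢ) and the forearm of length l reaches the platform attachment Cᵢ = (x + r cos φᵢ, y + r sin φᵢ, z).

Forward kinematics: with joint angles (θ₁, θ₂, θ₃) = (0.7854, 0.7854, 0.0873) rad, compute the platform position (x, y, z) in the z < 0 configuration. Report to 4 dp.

(-0.0620, -0.1074, -0.4849)

arm 1 at φ=0.0°: e+L cos θ1 = 0.2461;  S1 = (0.2461, 0.0000, -0.1061)
S2 = (0.2461·cos120.0°, 0.2461·sin120.0°, -0.1061) = (-0.1230, 0.2131, -0.1061)
arm 3 at φ=240.0°: e+L cos θ3 = 0.2894;  S3 = (-0.1447, -0.2507, -0.0131)
eliminate P² terms by subtracting sphere 1 from 2 and 3
linear system: -0.7382x+0.4262y = 0.0000−0.0000z; -0.7816x+-0.5013y = 0.0121−0.1860z
Cramer: x(z) = -0.0074+0.1127z;  y(z) = -0.0127+0.1952z
into |P−S₁|² = l²: 1.0508z² + 0.1500z + -0.1744 = 0;  Δ = 0.7554;  z = -0.4849 or 0.3422 → z<0 root = -0.4849
x = -0.0620, y = -0.1074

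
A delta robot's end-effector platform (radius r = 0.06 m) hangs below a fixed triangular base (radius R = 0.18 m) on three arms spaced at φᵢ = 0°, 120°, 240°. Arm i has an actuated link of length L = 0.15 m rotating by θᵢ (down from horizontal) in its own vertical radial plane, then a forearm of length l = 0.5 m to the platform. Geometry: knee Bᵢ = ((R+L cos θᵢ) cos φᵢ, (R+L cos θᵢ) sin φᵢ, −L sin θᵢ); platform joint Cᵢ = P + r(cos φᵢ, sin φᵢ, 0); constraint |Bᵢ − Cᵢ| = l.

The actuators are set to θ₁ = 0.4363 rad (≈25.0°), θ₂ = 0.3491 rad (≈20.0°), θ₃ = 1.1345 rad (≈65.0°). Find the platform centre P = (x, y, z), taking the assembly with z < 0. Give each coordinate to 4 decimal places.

arm 1 at φ=0.0°: (R−r)+L cos θ1 = 0.2559;  O1 = (0.2559, 0.0000, -0.0634)
arm 2 at φ=120.0°: (R−r)+L cos θ2 = 0.2610;  O2 = (-0.1305, 0.2260, -0.0513)
φ3=240.0°: virtual centre (-0.0917, -0.1588, -0.1359), radius l
eliminate P² terms by subtracting sphere 1 from 2 and 3
[-0.7728 0.4520 0.0242]·P = 0.0012;  [-0.6953 -0.3176 -0.1451]·P = -0.0174
det = 0.5597;  x = 0.0134+-0.1035z,  y = 0.0255+-0.2304z
sphere 1 gives Az²+Bz+C=0 with A=1.0638, B=0.1652, C=-0.1865;  B²−4AC=0.8208;  roots -0.5035, 0.3482;  negative root z = -0.5035
x = 0.0655, y = 0.1415

(0.0655, 0.1415, -0.5035)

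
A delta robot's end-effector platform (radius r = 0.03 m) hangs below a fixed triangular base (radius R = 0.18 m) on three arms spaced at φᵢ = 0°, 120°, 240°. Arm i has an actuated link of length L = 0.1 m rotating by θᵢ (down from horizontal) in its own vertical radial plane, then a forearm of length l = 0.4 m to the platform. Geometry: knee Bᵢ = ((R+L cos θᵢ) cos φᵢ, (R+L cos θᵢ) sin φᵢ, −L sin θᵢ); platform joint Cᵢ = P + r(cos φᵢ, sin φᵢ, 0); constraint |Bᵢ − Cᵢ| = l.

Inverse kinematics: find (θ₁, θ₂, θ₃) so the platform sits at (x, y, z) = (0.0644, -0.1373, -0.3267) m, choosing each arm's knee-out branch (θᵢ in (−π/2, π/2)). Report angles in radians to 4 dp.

θ₁ = 0.0005, θ₂ = 1.3095, θ₃ = -0.1740

arm 1 (φ=0.0°): x'=0.0644, y'=-0.1373
  A=0.0856, B=-0.3267, C=(l²−L²−A²−y'²−z²)/(2L)=0.0854
  √(A²+B²)=0.3377;  θ1 = -1.3145+1.3150 ≈ 0.0005
rotate P by −φ2: (-0.1511, 0.0129, -0.3267)
  A=0.3011, B=-0.3267, C=(l²−L²−A²−y'²−z²)/(2L)=-0.2378
  √(A²+B²)=0.4443;  θ2 = -0.8261+2.1356 ≈ 1.3095
rotate P by −φ3: (0.0867, 0.1244, -0.3267)
  e−x'=0.0633;  (l²−L²−(e−x')²−y'²−z²)/2L = 0.1189
  √(A²+B²)=0.3328;  θ3 = -1.3794+1.2054 ≈ -0.1740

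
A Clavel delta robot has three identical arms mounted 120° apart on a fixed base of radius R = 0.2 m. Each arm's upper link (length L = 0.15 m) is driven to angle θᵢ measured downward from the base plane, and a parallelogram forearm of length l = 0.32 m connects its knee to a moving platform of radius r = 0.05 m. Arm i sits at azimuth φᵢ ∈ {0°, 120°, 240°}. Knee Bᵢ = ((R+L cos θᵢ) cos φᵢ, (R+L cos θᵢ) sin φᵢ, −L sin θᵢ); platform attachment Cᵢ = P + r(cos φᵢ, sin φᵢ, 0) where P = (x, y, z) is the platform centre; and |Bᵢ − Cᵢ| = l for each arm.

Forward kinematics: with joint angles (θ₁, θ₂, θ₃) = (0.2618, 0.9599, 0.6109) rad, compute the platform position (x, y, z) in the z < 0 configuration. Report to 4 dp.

(0.0540, -0.0354, -0.2465)

arm 1 at φ=0.0°: ρ1 = 0.2949;  O1 = (0.2949, 0.0000, -0.0388)
φ2=120.0°: virtual centre (-0.1180, 0.2044, -0.1229), radius l
O3 = (0.2729·cos240.0°, 0.2729·sin240.0°, -0.0860) = (-0.1364, -0.2363, -0.0860)
eliminate P² terms by subtracting sphere 1 from 2 and 3
linear system: -0.8258x+0.4088y = -0.0177−-0.1681z; -0.8626x+-0.4726y = -0.0066−-0.0944z
Cramer: x(z) = 0.0149-0.1589z;  y(z) = -0.0132+0.0902z
into |P−O₁|² = l²: 1.0334z² + 0.1643z + -0.0223 = 0;  Δ = 0.1192;  z = -0.2465 or 0.0876 → z<0 root = -0.2465
x = 0.0540, y = -0.0354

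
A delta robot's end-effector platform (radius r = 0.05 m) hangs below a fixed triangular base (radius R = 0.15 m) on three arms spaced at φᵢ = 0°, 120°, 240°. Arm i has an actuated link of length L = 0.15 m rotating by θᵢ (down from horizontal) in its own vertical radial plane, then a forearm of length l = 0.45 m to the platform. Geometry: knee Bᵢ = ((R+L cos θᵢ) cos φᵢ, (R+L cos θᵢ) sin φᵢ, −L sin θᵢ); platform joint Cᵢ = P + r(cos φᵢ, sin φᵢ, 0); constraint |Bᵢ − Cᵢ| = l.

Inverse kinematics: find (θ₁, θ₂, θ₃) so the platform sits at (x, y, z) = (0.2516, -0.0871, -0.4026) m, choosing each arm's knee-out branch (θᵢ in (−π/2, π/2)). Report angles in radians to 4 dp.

θ₁ = -0.2619, θ₂ = 1.3960, θ₃ = 0.9598

φ1=0.0° → target in arm frame (0.2516, -0.0871)
  A=-0.1516, B=-0.4026, C=(l²−L²−A²−y'²−z²)/(2L)=-0.0422
  γ=atan2(-0.4026,-0.1516)=-1.9309;  ψ=arccos(-0.0981)=1.6690;  θ1=γ+ψ≈-0.2619
φ2=120.0° → target in arm frame (-0.2012, -0.1743)
  e−x'=0.3012;  (l²−L²−(e−x')²−y'²−z²)/2L = -0.3441
  θ2 = atan2(B,A) + arccos(C/0.5028) = 1.3960
φ3=240.0° → target in arm frame (-0.0504, 0.2614)
  A=0.1504, B=-0.4026, C=(l²−L²−A²−y'²−z²)/(2L)=-0.2435
  γ=atan2(-0.4026,0.1504)=-1.2133;  ψ=arccos(-0.5666)=2.1732;  θ3=γ+ψ≈0.9598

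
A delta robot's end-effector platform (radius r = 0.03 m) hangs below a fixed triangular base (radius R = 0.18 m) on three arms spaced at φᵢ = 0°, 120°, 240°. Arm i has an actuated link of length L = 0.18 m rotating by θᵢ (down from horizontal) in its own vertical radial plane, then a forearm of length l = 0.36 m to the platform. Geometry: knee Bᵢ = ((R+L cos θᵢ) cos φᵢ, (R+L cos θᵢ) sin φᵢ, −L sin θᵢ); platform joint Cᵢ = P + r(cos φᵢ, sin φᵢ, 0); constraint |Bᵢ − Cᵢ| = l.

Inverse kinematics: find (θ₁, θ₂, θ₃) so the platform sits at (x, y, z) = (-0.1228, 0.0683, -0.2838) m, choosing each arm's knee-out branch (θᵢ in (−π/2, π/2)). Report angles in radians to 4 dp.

rotate P by −φ1: (-0.1228, 0.0683, -0.2838)
  e−x'=0.2728;  (l²−L²−(e−x')²−y'²−z²)/2L = -0.1734
  √(A²+B²)=0.3937;  θ1 = -0.8052+2.0270 ≈ 1.2218
φ2=120.0° → target in arm frame (0.1205, 0.0722)
  A cos θ + B sin θ = C:  0.0295·cos θ + -0.2838·sin θ = 0.0294
  γ=atan2(-0.2838,0.0295)=-1.4674;  ψ=arccos(0.1030)=1.4676;  θ2=γ+ψ≈0.0002
rotate P by −φ3: (0.0023, -0.1405, -0.2838)
  A cos θ + B sin θ = C:  0.1477·cos θ + -0.2838·sin θ = -0.0692
  √(A²+B²)=0.3200;  θ3 = -1.0908+1.7888 ≈ 0.6980

θ₁ = 1.2218, θ₂ = 0.0002, θ₃ = 0.6980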